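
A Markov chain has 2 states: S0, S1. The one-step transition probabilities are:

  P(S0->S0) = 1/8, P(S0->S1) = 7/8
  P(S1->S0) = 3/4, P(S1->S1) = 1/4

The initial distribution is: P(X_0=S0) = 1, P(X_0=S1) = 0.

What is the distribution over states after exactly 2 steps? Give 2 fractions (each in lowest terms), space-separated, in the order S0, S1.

Answer: 43/64 21/64

Derivation:
Propagating the distribution step by step (d_{t+1} = d_t * P):
d_0 = (S0=1, S1=0)
  d_1[S0] = 1*1/8 + 0*3/4 = 1/8
  d_1[S1] = 1*7/8 + 0*1/4 = 7/8
d_1 = (S0=1/8, S1=7/8)
  d_2[S0] = 1/8*1/8 + 7/8*3/4 = 43/64
  d_2[S1] = 1/8*7/8 + 7/8*1/4 = 21/64
d_2 = (S0=43/64, S1=21/64)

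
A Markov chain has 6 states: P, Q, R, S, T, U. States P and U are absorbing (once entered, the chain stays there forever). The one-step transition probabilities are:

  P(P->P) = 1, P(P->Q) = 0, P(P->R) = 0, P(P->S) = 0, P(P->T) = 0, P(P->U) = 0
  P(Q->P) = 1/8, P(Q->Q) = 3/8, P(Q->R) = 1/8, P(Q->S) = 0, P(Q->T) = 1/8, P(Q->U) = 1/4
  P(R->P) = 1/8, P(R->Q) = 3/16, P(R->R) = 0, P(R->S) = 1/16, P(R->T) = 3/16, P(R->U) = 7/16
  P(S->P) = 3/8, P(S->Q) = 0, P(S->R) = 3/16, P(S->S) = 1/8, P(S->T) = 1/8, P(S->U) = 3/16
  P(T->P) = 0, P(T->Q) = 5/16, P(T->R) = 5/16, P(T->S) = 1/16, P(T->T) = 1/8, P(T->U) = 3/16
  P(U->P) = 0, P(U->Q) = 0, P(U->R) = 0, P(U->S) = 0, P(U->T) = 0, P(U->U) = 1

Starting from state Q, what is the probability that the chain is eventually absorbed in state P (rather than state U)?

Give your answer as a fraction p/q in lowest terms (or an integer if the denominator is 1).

Let a_i = P(absorbed in P | start in state i).
Boundary conditions: a_P = 1, a_U = 0.
For each transient state i, a_i = sum_j P(i->j) * a_j:
  a_Q = 1/8*a_P + 3/8*a_Q + 1/8*a_R + 0*a_S + 1/8*a_T + 1/4*a_U
  a_R = 1/8*a_P + 3/16*a_Q + 0*a_R + 1/16*a_S + 3/16*a_T + 7/16*a_U
  a_S = 3/8*a_P + 0*a_Q + 3/16*a_R + 1/8*a_S + 1/8*a_T + 3/16*a_U
  a_T = 0*a_P + 5/16*a_Q + 5/16*a_R + 1/16*a_S + 1/8*a_T + 3/16*a_U

Substituting a_P = 1 and a_U = 0, rearrange to (I - Q) a = r where r[i] = P(i -> P):
  [5/8, -1/8, 0, -1/8] . (a_Q, a_R, a_S, a_T) = 1/8
  [-3/16, 1, -1/16, -3/16] . (a_Q, a_R, a_S, a_T) = 1/8
  [0, -3/16, 7/8, -1/8] . (a_Q, a_R, a_S, a_T) = 3/8
  [-5/16, -5/16, -1/16, 7/8] . (a_Q, a_R, a_S, a_T) = 0

Solving yields:
  a_Q = 3595/12039
  a_R = 3100/12039
  a_S = 6229/12039
  a_T = 2836/12039

Starting state is Q, so the absorption probability is a_Q = 3595/12039.

Answer: 3595/12039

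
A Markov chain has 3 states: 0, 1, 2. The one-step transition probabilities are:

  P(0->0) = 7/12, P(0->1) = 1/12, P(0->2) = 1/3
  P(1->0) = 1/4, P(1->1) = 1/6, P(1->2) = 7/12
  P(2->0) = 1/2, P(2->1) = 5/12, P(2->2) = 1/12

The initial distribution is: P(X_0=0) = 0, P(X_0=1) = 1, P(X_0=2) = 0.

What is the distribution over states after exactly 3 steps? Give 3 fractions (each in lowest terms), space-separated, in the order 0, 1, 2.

Propagating the distribution step by step (d_{t+1} = d_t * P):
d_0 = (0=0, 1=1, 2=0)
  d_1[0] = 0*7/12 + 1*1/4 + 0*1/2 = 1/4
  d_1[1] = 0*1/12 + 1*1/6 + 0*5/12 = 1/6
  d_1[2] = 0*1/3 + 1*7/12 + 0*1/12 = 7/12
d_1 = (0=1/4, 1=1/6, 2=7/12)
  d_2[0] = 1/4*7/12 + 1/6*1/4 + 7/12*1/2 = 23/48
  d_2[1] = 1/4*1/12 + 1/6*1/6 + 7/12*5/12 = 7/24
  d_2[2] = 1/4*1/3 + 1/6*7/12 + 7/12*1/12 = 11/48
d_2 = (0=23/48, 1=7/24, 2=11/48)
  d_3[0] = 23/48*7/12 + 7/24*1/4 + 11/48*1/2 = 269/576
  d_3[1] = 23/48*1/12 + 7/24*1/6 + 11/48*5/12 = 53/288
  d_3[2] = 23/48*1/3 + 7/24*7/12 + 11/48*1/12 = 67/192
d_3 = (0=269/576, 1=53/288, 2=67/192)

Answer: 269/576 53/288 67/192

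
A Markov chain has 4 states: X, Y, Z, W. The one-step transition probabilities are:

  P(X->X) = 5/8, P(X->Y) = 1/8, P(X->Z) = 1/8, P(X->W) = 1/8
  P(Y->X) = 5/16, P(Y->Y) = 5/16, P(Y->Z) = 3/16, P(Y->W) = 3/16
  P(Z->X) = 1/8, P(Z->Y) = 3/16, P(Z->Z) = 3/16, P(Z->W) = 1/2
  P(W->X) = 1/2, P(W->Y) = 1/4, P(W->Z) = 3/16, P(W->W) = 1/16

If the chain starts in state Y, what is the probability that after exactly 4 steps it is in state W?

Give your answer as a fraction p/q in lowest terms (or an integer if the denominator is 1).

Computing P^4 by repeated multiplication:
P^1 =
  X: [5/8, 1/8, 1/8, 1/8]
  Y: [5/16, 5/16, 3/16, 3/16]
  Z: [1/8, 3/16, 3/16, 1/2]
  W: [1/2, 1/4, 3/16, 1/16]
P^2 =
  X: [65/128, 11/64, 19/128, 11/64]
  Y: [105/256, 7/32, 43/256, 13/64]
  Z: [105/256, 15/64, 23/128, 45/256]
  W: [57/128, 49/256, 5/32, 53/256]
P^3 =
  X: [487/1024, 385/2048, 319/2048, 185/1024]
  Y: [229/512, 827/4096, 663/4096, 387/2048]
  Z: [901/2048, 207/1024, 663/4096, 803/4096]
  W: [1889/4096, 805/4096, 327/2048, 187/1024]
P^4 =
  X: [15263/32768, 3155/16384, 2585/16384, 6025/32768]
  Y: [29973/65536, 3221/16384, 1307/8192, 12223/65536]
  Z: [14955/32768, 12945/65536, 5243/32768, 12195/65536]
  W: [30207/65536, 12757/65536, 10399/65536, 12173/65536]

(P^4)[Y -> W] = 12223/65536

Answer: 12223/65536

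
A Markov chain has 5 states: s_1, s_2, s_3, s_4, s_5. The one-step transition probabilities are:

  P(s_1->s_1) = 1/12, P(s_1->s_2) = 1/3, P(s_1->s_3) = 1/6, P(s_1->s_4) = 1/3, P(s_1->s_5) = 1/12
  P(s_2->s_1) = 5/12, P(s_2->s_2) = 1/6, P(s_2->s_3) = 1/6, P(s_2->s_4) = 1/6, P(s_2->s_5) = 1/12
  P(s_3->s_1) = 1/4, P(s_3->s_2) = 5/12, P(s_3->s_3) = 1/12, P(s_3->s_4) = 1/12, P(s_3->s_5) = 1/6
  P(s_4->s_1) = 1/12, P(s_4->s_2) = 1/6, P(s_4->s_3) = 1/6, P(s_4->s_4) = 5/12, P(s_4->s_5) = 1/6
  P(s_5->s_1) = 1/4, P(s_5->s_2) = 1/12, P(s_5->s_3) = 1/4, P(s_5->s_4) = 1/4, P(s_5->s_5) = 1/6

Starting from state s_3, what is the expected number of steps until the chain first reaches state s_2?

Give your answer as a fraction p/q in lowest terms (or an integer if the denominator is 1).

Answer: 8472/2485

Derivation:
Let h_i = expected steps to first reach s_2 from state i.
Boundary: h_s_2 = 0.
First-step equations for the other states:
  h_s_1 = 1 + 1/12*h_s_1 + 1/3*h_s_2 + 1/6*h_s_3 + 1/3*h_s_4 + 1/12*h_s_5
  h_s_3 = 1 + 1/4*h_s_1 + 5/12*h_s_2 + 1/12*h_s_3 + 1/12*h_s_4 + 1/6*h_s_5
  h_s_4 = 1 + 1/12*h_s_1 + 1/6*h_s_2 + 1/6*h_s_3 + 5/12*h_s_4 + 1/6*h_s_5
  h_s_5 = 1 + 1/4*h_s_1 + 1/12*h_s_2 + 1/4*h_s_3 + 1/4*h_s_4 + 1/6*h_s_5

Substituting h_s_2 = 0 and rearranging gives the linear system (I - Q) h = 1:
  [11/12, -1/6, -1/3, -1/12] . (h_s_1, h_s_3, h_s_4, h_s_5) = 1
  [-1/4, 11/12, -1/12, -1/6] . (h_s_1, h_s_3, h_s_4, h_s_5) = 1
  [-1/12, -1/6, 7/12, -1/6] . (h_s_1, h_s_3, h_s_4, h_s_5) = 1
  [-1/4, -1/4, -1/4, 5/6] . (h_s_1, h_s_3, h_s_4, h_s_5) = 1

Solving yields:
  h_s_1 = 9468/2485
  h_s_3 = 8472/2485
  h_s_4 = 2280/497
  h_s_5 = 11784/2485

Starting state is s_3, so the expected hitting time is h_s_3 = 8472/2485.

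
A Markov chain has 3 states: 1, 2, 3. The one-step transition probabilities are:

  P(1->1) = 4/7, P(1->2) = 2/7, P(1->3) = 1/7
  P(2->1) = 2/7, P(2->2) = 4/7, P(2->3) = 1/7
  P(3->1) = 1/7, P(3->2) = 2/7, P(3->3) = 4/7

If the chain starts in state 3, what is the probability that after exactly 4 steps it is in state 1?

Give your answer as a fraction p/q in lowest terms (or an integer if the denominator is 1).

Computing P^4 by repeated multiplication:
P^1 =
  1: [4/7, 2/7, 1/7]
  2: [2/7, 4/7, 1/7]
  3: [1/7, 2/7, 4/7]
P^2 =
  1: [3/7, 18/49, 10/49]
  2: [17/49, 22/49, 10/49]
  3: [12/49, 18/49, 19/49]
P^3 =
  1: [130/343, 134/343, 79/343]
  2: [122/343, 142/343, 79/343]
  3: [103/343, 134/343, 106/343]
P^4 =
  1: [867/2401, 954/2401, 580/2401]
  2: [851/2401, 970/2401, 580/2401]
  3: [786/2401, 954/2401, 661/2401]

(P^4)[3 -> 1] = 786/2401

Answer: 786/2401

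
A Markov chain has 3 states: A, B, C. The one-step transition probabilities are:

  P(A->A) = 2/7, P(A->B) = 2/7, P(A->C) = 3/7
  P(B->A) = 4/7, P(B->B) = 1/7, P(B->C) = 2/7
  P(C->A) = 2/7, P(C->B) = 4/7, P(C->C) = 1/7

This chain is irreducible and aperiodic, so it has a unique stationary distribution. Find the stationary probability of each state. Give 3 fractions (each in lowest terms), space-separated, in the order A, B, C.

Answer: 14/37 12/37 11/37

Derivation:
The stationary distribution satisfies pi = pi * P, i.e.:
  pi_A = 2/7*pi_A + 4/7*pi_B + 2/7*pi_C
  pi_B = 2/7*pi_A + 1/7*pi_B + 4/7*pi_C
  pi_C = 3/7*pi_A + 2/7*pi_B + 1/7*pi_C
with normalization: pi_A + pi_B + pi_C = 1.

Using the first 2 balance equations plus normalization, the linear system A*pi = b is:
  [-5/7, 4/7, 2/7] . pi = 0
  [2/7, -6/7, 4/7] . pi = 0
  [1, 1, 1] . pi = 1

Solving yields:
  pi_A = 14/37
  pi_B = 12/37
  pi_C = 11/37

Verification (pi * P):
  14/37*2/7 + 12/37*4/7 + 11/37*2/7 = 14/37 = pi_A  (ok)
  14/37*2/7 + 12/37*1/7 + 11/37*4/7 = 12/37 = pi_B  (ok)
  14/37*3/7 + 12/37*2/7 + 11/37*1/7 = 11/37 = pi_C  (ok)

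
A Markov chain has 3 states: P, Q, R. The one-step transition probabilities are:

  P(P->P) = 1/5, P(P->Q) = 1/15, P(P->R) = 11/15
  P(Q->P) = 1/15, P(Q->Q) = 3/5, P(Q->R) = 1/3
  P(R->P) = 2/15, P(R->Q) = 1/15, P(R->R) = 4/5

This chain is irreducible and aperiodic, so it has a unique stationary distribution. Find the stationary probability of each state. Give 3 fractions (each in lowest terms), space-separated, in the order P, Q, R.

The stationary distribution satisfies pi = pi * P, i.e.:
  pi_P = 1/5*pi_P + 1/15*pi_Q + 2/15*pi_R
  pi_Q = 1/15*pi_P + 3/5*pi_Q + 1/15*pi_R
  pi_R = 11/15*pi_P + 1/3*pi_Q + 4/5*pi_R
with normalization: pi_P + pi_Q + pi_R = 1.

Using the first 2 balance equations plus normalization, the linear system A*pi = b is:
  [-4/5, 1/15, 2/15] . pi = 0
  [1/15, -2/5, 1/15] . pi = 0
  [1, 1, 1] . pi = 1

Solving yields:
  pi_P = 13/98
  pi_Q = 1/7
  pi_R = 71/98

Verification (pi * P):
  13/98*1/5 + 1/7*1/15 + 71/98*2/15 = 13/98 = pi_P  (ok)
  13/98*1/15 + 1/7*3/5 + 71/98*1/15 = 1/7 = pi_Q  (ok)
  13/98*11/15 + 1/7*1/3 + 71/98*4/5 = 71/98 = pi_R  (ok)

Answer: 13/98 1/7 71/98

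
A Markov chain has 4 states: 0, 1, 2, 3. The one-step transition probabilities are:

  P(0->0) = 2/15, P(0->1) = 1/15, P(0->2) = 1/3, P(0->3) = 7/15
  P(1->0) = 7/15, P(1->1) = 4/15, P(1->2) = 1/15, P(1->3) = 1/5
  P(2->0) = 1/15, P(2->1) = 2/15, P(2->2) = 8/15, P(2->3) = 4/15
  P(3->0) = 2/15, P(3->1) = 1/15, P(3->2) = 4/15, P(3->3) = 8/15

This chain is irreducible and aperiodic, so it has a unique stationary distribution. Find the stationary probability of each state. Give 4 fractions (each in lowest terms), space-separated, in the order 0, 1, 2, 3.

The stationary distribution satisfies pi = pi * P, i.e.:
  pi_0 = 2/15*pi_0 + 7/15*pi_1 + 1/15*pi_2 + 2/15*pi_3
  pi_1 = 1/15*pi_0 + 4/15*pi_1 + 2/15*pi_2 + 1/15*pi_3
  pi_2 = 1/3*pi_0 + 1/15*pi_1 + 8/15*pi_2 + 4/15*pi_3
  pi_3 = 7/15*pi_0 + 1/5*pi_1 + 4/15*pi_2 + 8/15*pi_3
with normalization: pi_0 + pi_1 + pi_2 + pi_3 = 1.

Using the first 3 balance equations plus normalization, the linear system A*pi = b is:
  [-13/15, 7/15, 1/15, 2/15] . pi = 0
  [1/15, -11/15, 2/15, 1/15] . pi = 0
  [1/3, 1/15, -7/15, 4/15] . pi = 0
  [1, 1, 1, 1] . pi = 1

Solving yields:
  pi_0 = 75/508
  pi_1 = 57/508
  pi_2 = 44/127
  pi_3 = 50/127

Verification (pi * P):
  75/508*2/15 + 57/508*7/15 + 44/127*1/15 + 50/127*2/15 = 75/508 = pi_0  (ok)
  75/508*1/15 + 57/508*4/15 + 44/127*2/15 + 50/127*1/15 = 57/508 = pi_1  (ok)
  75/508*1/3 + 57/508*1/15 + 44/127*8/15 + 50/127*4/15 = 44/127 = pi_2  (ok)
  75/508*7/15 + 57/508*1/5 + 44/127*4/15 + 50/127*8/15 = 50/127 = pi_3  (ok)

Answer: 75/508 57/508 44/127 50/127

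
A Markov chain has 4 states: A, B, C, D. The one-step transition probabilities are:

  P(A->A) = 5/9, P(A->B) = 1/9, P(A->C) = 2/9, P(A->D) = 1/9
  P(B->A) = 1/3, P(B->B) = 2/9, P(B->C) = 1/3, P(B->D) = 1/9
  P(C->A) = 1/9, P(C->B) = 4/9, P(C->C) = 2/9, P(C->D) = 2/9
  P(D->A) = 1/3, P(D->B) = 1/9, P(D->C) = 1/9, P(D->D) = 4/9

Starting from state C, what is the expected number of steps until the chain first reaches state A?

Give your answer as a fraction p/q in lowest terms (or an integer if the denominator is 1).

Answer: 333/77

Derivation:
Let h_i = expected steps to first reach A from state i.
Boundary: h_A = 0.
First-step equations for the other states:
  h_B = 1 + 1/3*h_A + 2/9*h_B + 1/3*h_C + 1/9*h_D
  h_C = 1 + 1/9*h_A + 4/9*h_B + 2/9*h_C + 2/9*h_D
  h_D = 1 + 1/3*h_A + 1/9*h_B + 1/9*h_C + 4/9*h_D

Substituting h_A = 0 and rearranging gives the linear system (I - Q) h = 1:
  [7/9, -1/3, -1/9] . (h_B, h_C, h_D) = 1
  [-4/9, 7/9, -2/9] . (h_B, h_C, h_D) = 1
  [-1/9, -1/9, 5/9] . (h_B, h_C, h_D) = 1

Solving yields:
  h_B = 279/77
  h_C = 333/77
  h_D = 261/77

Starting state is C, so the expected hitting time is h_C = 333/77.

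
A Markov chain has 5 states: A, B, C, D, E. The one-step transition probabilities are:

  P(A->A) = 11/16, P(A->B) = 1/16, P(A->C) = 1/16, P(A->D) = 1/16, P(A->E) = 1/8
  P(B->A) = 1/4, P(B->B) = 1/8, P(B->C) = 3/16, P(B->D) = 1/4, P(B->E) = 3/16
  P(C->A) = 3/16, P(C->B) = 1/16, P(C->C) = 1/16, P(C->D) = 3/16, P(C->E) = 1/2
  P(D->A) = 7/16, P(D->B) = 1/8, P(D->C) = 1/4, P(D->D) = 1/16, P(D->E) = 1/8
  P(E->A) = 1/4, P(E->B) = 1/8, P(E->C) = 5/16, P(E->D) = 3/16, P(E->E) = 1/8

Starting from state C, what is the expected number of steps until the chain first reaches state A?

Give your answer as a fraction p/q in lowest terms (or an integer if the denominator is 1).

Answer: 992/253

Derivation:
Let h_i = expected steps to first reach A from state i.
Boundary: h_A = 0.
First-step equations for the other states:
  h_B = 1 + 1/4*h_A + 1/8*h_B + 3/16*h_C + 1/4*h_D + 3/16*h_E
  h_C = 1 + 3/16*h_A + 1/16*h_B + 1/16*h_C + 3/16*h_D + 1/2*h_E
  h_D = 1 + 7/16*h_A + 1/8*h_B + 1/4*h_C + 1/16*h_D + 1/8*h_E
  h_E = 1 + 1/4*h_A + 1/8*h_B + 5/16*h_C + 3/16*h_D + 1/8*h_E

Substituting h_A = 0 and rearranging gives the linear system (I - Q) h = 1:
  [7/8, -3/16, -1/4, -3/16] . (h_B, h_C, h_D, h_E) = 1
  [-1/16, 15/16, -3/16, -1/2] . (h_B, h_C, h_D, h_E) = 1
  [-1/8, -1/4, 15/16, -1/8] . (h_B, h_C, h_D, h_E) = 1
  [-1/8, -5/16, -3/16, 7/8] . (h_B, h_C, h_D, h_E) = 1

Solving yields:
  h_B = 928/253
  h_C = 992/253
  h_D = 784/253
  h_E = 944/253

Starting state is C, so the expected hitting time is h_C = 992/253.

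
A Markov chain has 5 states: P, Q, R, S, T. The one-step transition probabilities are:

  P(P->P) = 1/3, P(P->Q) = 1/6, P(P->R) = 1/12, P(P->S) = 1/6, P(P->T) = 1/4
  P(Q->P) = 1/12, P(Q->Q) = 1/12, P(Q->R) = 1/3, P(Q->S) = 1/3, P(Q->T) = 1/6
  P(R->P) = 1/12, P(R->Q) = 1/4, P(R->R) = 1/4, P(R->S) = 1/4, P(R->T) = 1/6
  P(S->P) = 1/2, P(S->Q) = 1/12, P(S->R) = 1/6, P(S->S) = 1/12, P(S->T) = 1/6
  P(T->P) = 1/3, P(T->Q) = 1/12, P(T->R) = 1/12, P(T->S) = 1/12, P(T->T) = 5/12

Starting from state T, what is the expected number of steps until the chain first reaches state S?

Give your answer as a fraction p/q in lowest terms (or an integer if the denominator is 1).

Answer: 5628/905

Derivation:
Let h_i = expected steps to first reach S from state i.
Boundary: h_S = 0.
First-step equations for the other states:
  h_P = 1 + 1/3*h_P + 1/6*h_Q + 1/12*h_R + 1/6*h_S + 1/4*h_T
  h_Q = 1 + 1/12*h_P + 1/12*h_Q + 1/3*h_R + 1/3*h_S + 1/6*h_T
  h_R = 1 + 1/12*h_P + 1/4*h_Q + 1/4*h_R + 1/4*h_S + 1/6*h_T
  h_T = 1 + 1/3*h_P + 1/12*h_Q + 1/12*h_R + 1/12*h_S + 5/12*h_T

Substituting h_S = 0 and rearranging gives the linear system (I - Q) h = 1:
  [2/3, -1/6, -1/12, -1/4] . (h_P, h_Q, h_R, h_T) = 1
  [-1/12, 11/12, -1/3, -1/6] . (h_P, h_Q, h_R, h_T) = 1
  [-1/12, -1/4, 3/4, -1/6] . (h_P, h_Q, h_R, h_T) = 1
  [-1/3, -1/12, -1/12, 7/12] . (h_P, h_Q, h_R, h_T) = 1

Solving yields:
  h_P = 5028/905
  h_Q = 4056/905
  h_R = 4368/905
  h_T = 5628/905

Starting state is T, so the expected hitting time is h_T = 5628/905.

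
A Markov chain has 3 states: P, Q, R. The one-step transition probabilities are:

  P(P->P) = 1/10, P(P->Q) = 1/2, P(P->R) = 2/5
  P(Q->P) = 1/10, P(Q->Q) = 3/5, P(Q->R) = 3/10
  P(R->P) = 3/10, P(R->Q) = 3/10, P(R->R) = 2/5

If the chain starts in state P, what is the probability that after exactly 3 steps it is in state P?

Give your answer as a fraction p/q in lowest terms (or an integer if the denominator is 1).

Answer: 17/100

Derivation:
Computing P^3 by repeated multiplication:
P^1 =
  P: [1/10, 1/2, 2/5]
  Q: [1/10, 3/5, 3/10]
  R: [3/10, 3/10, 2/5]
P^2 =
  P: [9/50, 47/100, 7/20]
  Q: [4/25, 1/2, 17/50]
  R: [9/50, 9/20, 37/100]
P^3 =
  P: [17/100, 477/1000, 353/1000]
  Q: [21/125, 241/500, 7/20]
  R: [87/500, 471/1000, 71/200]

(P^3)[P -> P] = 17/100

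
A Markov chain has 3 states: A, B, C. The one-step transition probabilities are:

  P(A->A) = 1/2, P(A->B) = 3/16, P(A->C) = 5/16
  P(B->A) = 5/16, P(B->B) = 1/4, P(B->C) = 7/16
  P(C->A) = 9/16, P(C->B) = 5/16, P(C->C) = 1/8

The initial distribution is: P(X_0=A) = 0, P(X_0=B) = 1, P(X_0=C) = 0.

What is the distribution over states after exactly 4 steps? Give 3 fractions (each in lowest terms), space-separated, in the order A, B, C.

Answer: 31075/65536 7839/32768 18783/65536

Derivation:
Propagating the distribution step by step (d_{t+1} = d_t * P):
d_0 = (A=0, B=1, C=0)
  d_1[A] = 0*1/2 + 1*5/16 + 0*9/16 = 5/16
  d_1[B] = 0*3/16 + 1*1/4 + 0*5/16 = 1/4
  d_1[C] = 0*5/16 + 1*7/16 + 0*1/8 = 7/16
d_1 = (A=5/16, B=1/4, C=7/16)
  d_2[A] = 5/16*1/2 + 1/4*5/16 + 7/16*9/16 = 123/256
  d_2[B] = 5/16*3/16 + 1/4*1/4 + 7/16*5/16 = 33/128
  d_2[C] = 5/16*5/16 + 1/4*7/16 + 7/16*1/8 = 67/256
d_2 = (A=123/256, B=33/128, C=67/256)
  d_3[A] = 123/256*1/2 + 33/128*5/16 + 67/256*9/16 = 1917/4096
  d_3[B] = 123/256*3/16 + 33/128*1/4 + 67/256*5/16 = 121/512
  d_3[C] = 123/256*5/16 + 33/128*7/16 + 67/256*1/8 = 1211/4096
d_3 = (A=1917/4096, B=121/512, C=1211/4096)
  d_4[A] = 1917/4096*1/2 + 121/512*5/16 + 1211/4096*9/16 = 31075/65536
  d_4[B] = 1917/4096*3/16 + 121/512*1/4 + 1211/4096*5/16 = 7839/32768
  d_4[C] = 1917/4096*5/16 + 121/512*7/16 + 1211/4096*1/8 = 18783/65536
d_4 = (A=31075/65536, B=7839/32768, C=18783/65536)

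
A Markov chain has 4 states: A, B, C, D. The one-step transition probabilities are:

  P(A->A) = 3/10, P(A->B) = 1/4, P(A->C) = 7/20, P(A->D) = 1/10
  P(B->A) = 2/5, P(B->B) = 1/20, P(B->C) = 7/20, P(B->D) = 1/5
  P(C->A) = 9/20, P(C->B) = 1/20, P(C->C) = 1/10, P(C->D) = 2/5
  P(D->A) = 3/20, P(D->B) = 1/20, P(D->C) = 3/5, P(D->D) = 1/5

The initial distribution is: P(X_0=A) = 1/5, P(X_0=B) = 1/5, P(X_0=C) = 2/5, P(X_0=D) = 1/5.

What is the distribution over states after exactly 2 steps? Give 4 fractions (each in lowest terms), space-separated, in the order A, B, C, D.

Answer: 63/200 3/25 17/50 9/40

Derivation:
Propagating the distribution step by step (d_{t+1} = d_t * P):
d_0 = (A=1/5, B=1/5, C=2/5, D=1/5)
  d_1[A] = 1/5*3/10 + 1/5*2/5 + 2/5*9/20 + 1/5*3/20 = 7/20
  d_1[B] = 1/5*1/4 + 1/5*1/20 + 2/5*1/20 + 1/5*1/20 = 9/100
  d_1[C] = 1/5*7/20 + 1/5*7/20 + 2/5*1/10 + 1/5*3/5 = 3/10
  d_1[D] = 1/5*1/10 + 1/5*1/5 + 2/5*2/5 + 1/5*1/5 = 13/50
d_1 = (A=7/20, B=9/100, C=3/10, D=13/50)
  d_2[A] = 7/20*3/10 + 9/100*2/5 + 3/10*9/20 + 13/50*3/20 = 63/200
  d_2[B] = 7/20*1/4 + 9/100*1/20 + 3/10*1/20 + 13/50*1/20 = 3/25
  d_2[C] = 7/20*7/20 + 9/100*7/20 + 3/10*1/10 + 13/50*3/5 = 17/50
  d_2[D] = 7/20*1/10 + 9/100*1/5 + 3/10*2/5 + 13/50*1/5 = 9/40
d_2 = (A=63/200, B=3/25, C=17/50, D=9/40)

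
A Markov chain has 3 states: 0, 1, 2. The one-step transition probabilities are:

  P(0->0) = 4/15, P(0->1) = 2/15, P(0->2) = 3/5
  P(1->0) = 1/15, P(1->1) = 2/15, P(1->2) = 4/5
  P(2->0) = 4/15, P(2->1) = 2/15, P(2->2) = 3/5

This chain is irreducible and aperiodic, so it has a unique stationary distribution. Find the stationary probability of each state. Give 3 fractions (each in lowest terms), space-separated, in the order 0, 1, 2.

Answer: 6/25 2/15 47/75

Derivation:
The stationary distribution satisfies pi = pi * P, i.e.:
  pi_0 = 4/15*pi_0 + 1/15*pi_1 + 4/15*pi_2
  pi_1 = 2/15*pi_0 + 2/15*pi_1 + 2/15*pi_2
  pi_2 = 3/5*pi_0 + 4/5*pi_1 + 3/5*pi_2
with normalization: pi_0 + pi_1 + pi_2 = 1.

Using the first 2 balance equations plus normalization, the linear system A*pi = b is:
  [-11/15, 1/15, 4/15] . pi = 0
  [2/15, -13/15, 2/15] . pi = 0
  [1, 1, 1] . pi = 1

Solving yields:
  pi_0 = 6/25
  pi_1 = 2/15
  pi_2 = 47/75

Verification (pi * P):
  6/25*4/15 + 2/15*1/15 + 47/75*4/15 = 6/25 = pi_0  (ok)
  6/25*2/15 + 2/15*2/15 + 47/75*2/15 = 2/15 = pi_1  (ok)
  6/25*3/5 + 2/15*4/5 + 47/75*3/5 = 47/75 = pi_2  (ok)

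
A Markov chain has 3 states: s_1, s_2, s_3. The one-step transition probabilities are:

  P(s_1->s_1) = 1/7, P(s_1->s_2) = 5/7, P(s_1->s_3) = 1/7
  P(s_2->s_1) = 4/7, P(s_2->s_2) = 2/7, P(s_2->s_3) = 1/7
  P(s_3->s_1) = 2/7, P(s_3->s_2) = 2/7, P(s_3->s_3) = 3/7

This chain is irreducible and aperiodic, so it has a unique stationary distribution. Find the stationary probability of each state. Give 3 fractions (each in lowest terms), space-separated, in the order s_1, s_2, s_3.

The stationary distribution satisfies pi = pi * P, i.e.:
  pi_s_1 = 1/7*pi_s_1 + 4/7*pi_s_2 + 2/7*pi_s_3
  pi_s_2 = 5/7*pi_s_1 + 2/7*pi_s_2 + 2/7*pi_s_3
  pi_s_3 = 1/7*pi_s_1 + 1/7*pi_s_2 + 3/7*pi_s_3
with normalization: pi_s_1 + pi_s_2 + pi_s_3 = 1.

Using the first 2 balance equations plus normalization, the linear system A*pi = b is:
  [-6/7, 4/7, 2/7] . pi = 0
  [5/7, -5/7, 2/7] . pi = 0
  [1, 1, 1] . pi = 1

Solving yields:
  pi_s_1 = 9/25
  pi_s_2 = 11/25
  pi_s_3 = 1/5

Verification (pi * P):
  9/25*1/7 + 11/25*4/7 + 1/5*2/7 = 9/25 = pi_s_1  (ok)
  9/25*5/7 + 11/25*2/7 + 1/5*2/7 = 11/25 = pi_s_2  (ok)
  9/25*1/7 + 11/25*1/7 + 1/5*3/7 = 1/5 = pi_s_3  (ok)

Answer: 9/25 11/25 1/5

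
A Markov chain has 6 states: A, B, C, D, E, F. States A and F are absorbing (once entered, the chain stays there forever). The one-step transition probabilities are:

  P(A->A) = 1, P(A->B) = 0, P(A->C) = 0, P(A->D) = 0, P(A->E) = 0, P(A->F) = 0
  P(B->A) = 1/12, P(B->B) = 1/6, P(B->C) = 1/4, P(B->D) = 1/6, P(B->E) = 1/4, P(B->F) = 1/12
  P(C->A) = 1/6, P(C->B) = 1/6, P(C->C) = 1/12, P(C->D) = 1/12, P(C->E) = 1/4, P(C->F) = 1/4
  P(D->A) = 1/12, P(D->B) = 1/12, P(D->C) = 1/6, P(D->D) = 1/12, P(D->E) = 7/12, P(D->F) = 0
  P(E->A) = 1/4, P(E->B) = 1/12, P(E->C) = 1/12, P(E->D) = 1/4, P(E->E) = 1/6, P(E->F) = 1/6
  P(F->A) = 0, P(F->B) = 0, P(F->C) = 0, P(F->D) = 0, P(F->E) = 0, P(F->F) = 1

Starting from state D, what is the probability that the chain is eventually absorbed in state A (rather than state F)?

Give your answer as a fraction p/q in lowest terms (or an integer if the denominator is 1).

Answer: 2184/3625

Derivation:
Let a_i = P(absorbed in A | start in state i).
Boundary conditions: a_A = 1, a_F = 0.
For each transient state i, a_i = sum_j P(i->j) * a_j:
  a_B = 1/12*a_A + 1/6*a_B + 1/4*a_C + 1/6*a_D + 1/4*a_E + 1/12*a_F
  a_C = 1/6*a_A + 1/6*a_B + 1/12*a_C + 1/12*a_D + 1/4*a_E + 1/4*a_F
  a_D = 1/12*a_A + 1/12*a_B + 1/6*a_C + 1/12*a_D + 7/12*a_E + 0*a_F
  a_E = 1/4*a_A + 1/12*a_B + 1/12*a_C + 1/4*a_D + 1/6*a_E + 1/6*a_F

Substituting a_A = 1 and a_F = 0, rearrange to (I - Q) a = r where r[i] = P(i -> A):
  [5/6, -1/4, -1/6, -1/4] . (a_B, a_C, a_D, a_E) = 1/12
  [-1/6, 11/12, -1/12, -1/4] . (a_B, a_C, a_D, a_E) = 1/6
  [-1/12, -1/6, 11/12, -7/12] . (a_B, a_C, a_D, a_E) = 1/12
  [-1/12, -1/12, -1/4, 5/6] . (a_B, a_C, a_D, a_E) = 1/4

Solving yields:
  a_B = 3947/7250
  a_C = 3589/7250
  a_D = 2184/3625
  a_E = 4239/7250

Starting state is D, so the absorption probability is a_D = 2184/3625.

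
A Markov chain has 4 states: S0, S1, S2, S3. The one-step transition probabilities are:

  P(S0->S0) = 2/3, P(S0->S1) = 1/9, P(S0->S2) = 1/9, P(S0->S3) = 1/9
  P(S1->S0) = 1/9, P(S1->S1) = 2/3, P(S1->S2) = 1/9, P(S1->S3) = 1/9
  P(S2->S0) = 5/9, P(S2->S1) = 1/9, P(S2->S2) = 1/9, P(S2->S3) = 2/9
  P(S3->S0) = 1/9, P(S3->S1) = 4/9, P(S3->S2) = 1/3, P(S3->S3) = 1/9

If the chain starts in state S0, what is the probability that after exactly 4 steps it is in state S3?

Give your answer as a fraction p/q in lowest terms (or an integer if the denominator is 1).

Answer: 830/6561

Derivation:
Computing P^4 by repeated multiplication:
P^1 =
  S0: [2/3, 1/9, 1/9, 1/9]
  S1: [1/9, 2/3, 1/9, 1/9]
  S2: [5/9, 1/9, 1/9, 2/9]
  S3: [1/9, 4/9, 1/3, 1/9]
P^2 =
  S0: [43/81, 17/81, 11/81, 10/81]
  S1: [2/9, 14/27, 11/81, 10/81]
  S2: [38/81, 20/81, 13/81, 10/81]
  S3: [26/81, 32/81, 11/81, 4/27]
P^3 =
  S0: [340/729, 196/729, 101/729, 92/729]
  S1: [215/729, 107/243, 101/729, 92/729]
  S2: [323/729, 211/729, 101/729, 94/729]
  S3: [85/243, 277/729, 35/243, 92/729]
P^4 =
  S0: [2833/6561, 1985/6561, 913/6561, 830/6561]
  S1: [736/2187, 290/729, 913/6561, 830/6561]
  S2: [916/2187, 2066/6561, 917/6561, 830/6561]
  S3: [808/2187, 2390/6561, 913/6561, 278/2187]

(P^4)[S0 -> S3] = 830/6561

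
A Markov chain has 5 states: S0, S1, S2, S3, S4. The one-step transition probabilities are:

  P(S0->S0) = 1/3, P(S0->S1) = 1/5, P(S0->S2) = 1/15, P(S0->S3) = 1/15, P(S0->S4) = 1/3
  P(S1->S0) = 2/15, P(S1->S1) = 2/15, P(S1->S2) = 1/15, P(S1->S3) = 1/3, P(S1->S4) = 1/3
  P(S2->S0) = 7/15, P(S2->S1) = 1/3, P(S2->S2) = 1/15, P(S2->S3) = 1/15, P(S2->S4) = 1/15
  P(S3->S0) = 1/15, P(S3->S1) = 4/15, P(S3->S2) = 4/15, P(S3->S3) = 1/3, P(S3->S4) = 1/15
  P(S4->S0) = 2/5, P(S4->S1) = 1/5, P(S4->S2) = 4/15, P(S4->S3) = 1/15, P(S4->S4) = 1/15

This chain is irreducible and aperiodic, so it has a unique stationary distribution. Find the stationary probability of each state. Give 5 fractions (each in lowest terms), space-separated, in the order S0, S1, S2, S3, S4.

The stationary distribution satisfies pi = pi * P, i.e.:
  pi_S0 = 1/3*pi_S0 + 2/15*pi_S1 + 7/15*pi_S2 + 1/15*pi_S3 + 2/5*pi_S4
  pi_S1 = 1/5*pi_S0 + 2/15*pi_S1 + 1/3*pi_S2 + 4/15*pi_S3 + 1/5*pi_S4
  pi_S2 = 1/15*pi_S0 + 1/15*pi_S1 + 1/15*pi_S2 + 4/15*pi_S3 + 4/15*pi_S4
  pi_S3 = 1/15*pi_S0 + 1/3*pi_S1 + 1/15*pi_S2 + 1/3*pi_S3 + 1/15*pi_S4
  pi_S4 = 1/3*pi_S0 + 1/3*pi_S1 + 1/15*pi_S2 + 1/15*pi_S3 + 1/15*pi_S4
with normalization: pi_S0 + pi_S1 + pi_S2 + pi_S3 + pi_S4 = 1.

Using the first 4 balance equations plus normalization, the linear system A*pi = b is:
  [-2/3, 2/15, 7/15, 1/15, 2/5] . pi = 0
  [1/5, -13/15, 1/3, 4/15, 1/5] . pi = 0
  [1/15, 1/15, -14/15, 4/15, 4/15] . pi = 0
  [1/15, 1/3, 1/15, -2/3, 1/15] . pi = 0
  [1, 1, 1, 1, 1] . pi = 1

Solving yields:
  pi_S0 = 3512/12681
  pi_S1 = 2734/12681
  pi_S2 = 1777/12681
  pi_S3 = 2147/12681
  pi_S4 = 279/1409

Verification (pi * P):
  3512/12681*1/3 + 2734/12681*2/15 + 1777/12681*7/15 + 2147/12681*1/15 + 279/1409*2/5 = 3512/12681 = pi_S0  (ok)
  3512/12681*1/5 + 2734/12681*2/15 + 1777/12681*1/3 + 2147/12681*4/15 + 279/1409*1/5 = 2734/12681 = pi_S1  (ok)
  3512/12681*1/15 + 2734/12681*1/15 + 1777/12681*1/15 + 2147/12681*4/15 + 279/1409*4/15 = 1777/12681 = pi_S2  (ok)
  3512/12681*1/15 + 2734/12681*1/3 + 1777/12681*1/15 + 2147/12681*1/3 + 279/1409*1/15 = 2147/12681 = pi_S3  (ok)
  3512/12681*1/3 + 2734/12681*1/3 + 1777/12681*1/15 + 2147/12681*1/15 + 279/1409*1/15 = 279/1409 = pi_S4  (ok)

Answer: 3512/12681 2734/12681 1777/12681 2147/12681 279/1409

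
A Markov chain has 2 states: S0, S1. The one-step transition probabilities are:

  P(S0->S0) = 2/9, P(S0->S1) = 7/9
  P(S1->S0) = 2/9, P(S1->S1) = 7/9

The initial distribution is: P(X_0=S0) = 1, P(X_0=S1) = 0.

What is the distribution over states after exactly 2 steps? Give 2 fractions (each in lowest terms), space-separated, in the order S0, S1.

Answer: 2/9 7/9

Derivation:
Propagating the distribution step by step (d_{t+1} = d_t * P):
d_0 = (S0=1, S1=0)
  d_1[S0] = 1*2/9 + 0*2/9 = 2/9
  d_1[S1] = 1*7/9 + 0*7/9 = 7/9
d_1 = (S0=2/9, S1=7/9)
  d_2[S0] = 2/9*2/9 + 7/9*2/9 = 2/9
  d_2[S1] = 2/9*7/9 + 7/9*7/9 = 7/9
d_2 = (S0=2/9, S1=7/9)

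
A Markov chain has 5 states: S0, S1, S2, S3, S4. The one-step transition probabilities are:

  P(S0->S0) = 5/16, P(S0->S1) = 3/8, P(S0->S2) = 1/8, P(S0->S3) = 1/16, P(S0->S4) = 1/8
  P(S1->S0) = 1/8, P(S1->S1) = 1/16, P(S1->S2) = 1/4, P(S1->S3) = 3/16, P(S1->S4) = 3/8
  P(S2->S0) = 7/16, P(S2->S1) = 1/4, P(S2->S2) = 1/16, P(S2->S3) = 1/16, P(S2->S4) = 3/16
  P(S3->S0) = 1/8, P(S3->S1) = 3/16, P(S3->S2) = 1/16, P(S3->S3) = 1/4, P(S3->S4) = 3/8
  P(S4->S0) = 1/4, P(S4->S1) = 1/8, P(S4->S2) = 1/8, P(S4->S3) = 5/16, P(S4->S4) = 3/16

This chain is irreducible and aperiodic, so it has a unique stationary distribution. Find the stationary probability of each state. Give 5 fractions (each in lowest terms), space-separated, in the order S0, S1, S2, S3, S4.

Answer: 5731/23719 14275/71157 3095/23719 13019/71157 5795/23719

Derivation:
The stationary distribution satisfies pi = pi * P, i.e.:
  pi_S0 = 5/16*pi_S0 + 1/8*pi_S1 + 7/16*pi_S2 + 1/8*pi_S3 + 1/4*pi_S4
  pi_S1 = 3/8*pi_S0 + 1/16*pi_S1 + 1/4*pi_S2 + 3/16*pi_S3 + 1/8*pi_S4
  pi_S2 = 1/8*pi_S0 + 1/4*pi_S1 + 1/16*pi_S2 + 1/16*pi_S3 + 1/8*pi_S4
  pi_S3 = 1/16*pi_S0 + 3/16*pi_S1 + 1/16*pi_S2 + 1/4*pi_S3 + 5/16*pi_S4
  pi_S4 = 1/8*pi_S0 + 3/8*pi_S1 + 3/16*pi_S2 + 3/8*pi_S3 + 3/16*pi_S4
with normalization: pi_S0 + pi_S1 + pi_S2 + pi_S3 + pi_S4 = 1.

Using the first 4 balance equations plus normalization, the linear system A*pi = b is:
  [-11/16, 1/8, 7/16, 1/8, 1/4] . pi = 0
  [3/8, -15/16, 1/4, 3/16, 1/8] . pi = 0
  [1/8, 1/4, -15/16, 1/16, 1/8] . pi = 0
  [1/16, 3/16, 1/16, -3/4, 5/16] . pi = 0
  [1, 1, 1, 1, 1] . pi = 1

Solving yields:
  pi_S0 = 5731/23719
  pi_S1 = 14275/71157
  pi_S2 = 3095/23719
  pi_S3 = 13019/71157
  pi_S4 = 5795/23719

Verification (pi * P):
  5731/23719*5/16 + 14275/71157*1/8 + 3095/23719*7/16 + 13019/71157*1/8 + 5795/23719*1/4 = 5731/23719 = pi_S0  (ok)
  5731/23719*3/8 + 14275/71157*1/16 + 3095/23719*1/4 + 13019/71157*3/16 + 5795/23719*1/8 = 14275/71157 = pi_S1  (ok)
  5731/23719*1/8 + 14275/71157*1/4 + 3095/23719*1/16 + 13019/71157*1/16 + 5795/23719*1/8 = 3095/23719 = pi_S2  (ok)
  5731/23719*1/16 + 14275/71157*3/16 + 3095/23719*1/16 + 13019/71157*1/4 + 5795/23719*5/16 = 13019/71157 = pi_S3  (ok)
  5731/23719*1/8 + 14275/71157*3/8 + 3095/23719*3/16 + 13019/71157*3/8 + 5795/23719*3/16 = 5795/23719 = pi_S4  (ok)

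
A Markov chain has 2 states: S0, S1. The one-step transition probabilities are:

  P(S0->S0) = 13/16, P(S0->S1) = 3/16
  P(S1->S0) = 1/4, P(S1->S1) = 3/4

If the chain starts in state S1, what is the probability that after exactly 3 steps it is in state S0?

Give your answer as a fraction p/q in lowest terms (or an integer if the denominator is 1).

Computing P^3 by repeated multiplication:
P^1 =
  S0: [13/16, 3/16]
  S1: [1/4, 3/4]
P^2 =
  S0: [181/256, 75/256]
  S1: [25/64, 39/64]
P^3 =
  S0: [2653/4096, 1443/4096]
  S1: [481/1024, 543/1024]

(P^3)[S1 -> S0] = 481/1024

Answer: 481/1024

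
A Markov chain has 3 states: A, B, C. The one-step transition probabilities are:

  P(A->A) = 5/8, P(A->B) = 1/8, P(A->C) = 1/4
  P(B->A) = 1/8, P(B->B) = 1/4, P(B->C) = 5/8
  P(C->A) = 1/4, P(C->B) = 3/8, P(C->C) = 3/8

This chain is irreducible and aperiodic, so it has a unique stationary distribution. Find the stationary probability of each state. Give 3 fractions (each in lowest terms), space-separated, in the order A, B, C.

Answer: 15/43 11/43 17/43

Derivation:
The stationary distribution satisfies pi = pi * P, i.e.:
  pi_A = 5/8*pi_A + 1/8*pi_B + 1/4*pi_C
  pi_B = 1/8*pi_A + 1/4*pi_B + 3/8*pi_C
  pi_C = 1/4*pi_A + 5/8*pi_B + 3/8*pi_C
with normalization: pi_A + pi_B + pi_C = 1.

Using the first 2 balance equations plus normalization, the linear system A*pi = b is:
  [-3/8, 1/8, 1/4] . pi = 0
  [1/8, -3/4, 3/8] . pi = 0
  [1, 1, 1] . pi = 1

Solving yields:
  pi_A = 15/43
  pi_B = 11/43
  pi_C = 17/43

Verification (pi * P):
  15/43*5/8 + 11/43*1/8 + 17/43*1/4 = 15/43 = pi_A  (ok)
  15/43*1/8 + 11/43*1/4 + 17/43*3/8 = 11/43 = pi_B  (ok)
  15/43*1/4 + 11/43*5/8 + 17/43*3/8 = 17/43 = pi_C  (ok)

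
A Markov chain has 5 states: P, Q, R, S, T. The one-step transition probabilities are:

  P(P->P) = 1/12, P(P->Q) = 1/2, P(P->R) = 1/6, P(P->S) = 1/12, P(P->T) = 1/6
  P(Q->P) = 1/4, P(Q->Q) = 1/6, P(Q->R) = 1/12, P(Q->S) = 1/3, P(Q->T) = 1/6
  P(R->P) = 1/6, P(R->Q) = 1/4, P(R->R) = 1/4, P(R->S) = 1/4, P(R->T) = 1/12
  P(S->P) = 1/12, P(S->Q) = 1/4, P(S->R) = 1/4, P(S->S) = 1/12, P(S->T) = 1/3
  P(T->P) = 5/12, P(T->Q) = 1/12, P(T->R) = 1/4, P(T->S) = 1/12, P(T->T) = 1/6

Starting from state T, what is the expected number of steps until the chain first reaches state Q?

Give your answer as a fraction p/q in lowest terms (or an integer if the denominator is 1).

Let h_i = expected steps to first reach Q from state i.
Boundary: h_Q = 0.
First-step equations for the other states:
  h_P = 1 + 1/12*h_P + 1/2*h_Q + 1/6*h_R + 1/12*h_S + 1/6*h_T
  h_R = 1 + 1/6*h_P + 1/4*h_Q + 1/4*h_R + 1/4*h_S + 1/12*h_T
  h_S = 1 + 1/12*h_P + 1/4*h_Q + 1/4*h_R + 1/12*h_S + 1/3*h_T
  h_T = 1 + 5/12*h_P + 1/12*h_Q + 1/4*h_R + 1/12*h_S + 1/6*h_T

Substituting h_Q = 0 and rearranging gives the linear system (I - Q) h = 1:
  [11/12, -1/6, -1/12, -1/6] . (h_P, h_R, h_S, h_T) = 1
  [-1/6, 3/4, -1/4, -1/12] . (h_P, h_R, h_S, h_T) = 1
  [-1/12, -1/4, 11/12, -1/3] . (h_P, h_R, h_S, h_T) = 1
  [-5/12, -1/4, -1/12, 5/6] . (h_P, h_R, h_S, h_T) = 1

Solving yields:
  h_P = 9408/3275
  h_R = 12192/3275
  h_S = 12684/3275
  h_T = 2712/655

Starting state is T, so the expected hitting time is h_T = 2712/655.

Answer: 2712/655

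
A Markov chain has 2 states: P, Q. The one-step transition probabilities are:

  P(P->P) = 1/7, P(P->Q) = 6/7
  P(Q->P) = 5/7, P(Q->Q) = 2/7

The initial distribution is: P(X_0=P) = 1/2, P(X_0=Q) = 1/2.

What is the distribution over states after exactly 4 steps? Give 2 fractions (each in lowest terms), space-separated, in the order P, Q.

Propagating the distribution step by step (d_{t+1} = d_t * P):
d_0 = (P=1/2, Q=1/2)
  d_1[P] = 1/2*1/7 + 1/2*5/7 = 3/7
  d_1[Q] = 1/2*6/7 + 1/2*2/7 = 4/7
d_1 = (P=3/7, Q=4/7)
  d_2[P] = 3/7*1/7 + 4/7*5/7 = 23/49
  d_2[Q] = 3/7*6/7 + 4/7*2/7 = 26/49
d_2 = (P=23/49, Q=26/49)
  d_3[P] = 23/49*1/7 + 26/49*5/7 = 153/343
  d_3[Q] = 23/49*6/7 + 26/49*2/7 = 190/343
d_3 = (P=153/343, Q=190/343)
  d_4[P] = 153/343*1/7 + 190/343*5/7 = 1103/2401
  d_4[Q] = 153/343*6/7 + 190/343*2/7 = 1298/2401
d_4 = (P=1103/2401, Q=1298/2401)

Answer: 1103/2401 1298/2401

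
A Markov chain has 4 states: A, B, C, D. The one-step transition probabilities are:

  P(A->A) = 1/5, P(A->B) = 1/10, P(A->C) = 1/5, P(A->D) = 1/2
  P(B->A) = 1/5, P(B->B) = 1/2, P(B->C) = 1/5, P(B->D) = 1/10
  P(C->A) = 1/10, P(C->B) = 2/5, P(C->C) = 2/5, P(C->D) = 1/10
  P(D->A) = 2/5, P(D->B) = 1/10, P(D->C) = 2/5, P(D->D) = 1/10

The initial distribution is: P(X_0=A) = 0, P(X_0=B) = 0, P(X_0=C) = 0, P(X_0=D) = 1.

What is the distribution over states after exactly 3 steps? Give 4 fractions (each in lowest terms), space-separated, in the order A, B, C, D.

Answer: 111/500 147/500 39/125 43/250

Derivation:
Propagating the distribution step by step (d_{t+1} = d_t * P):
d_0 = (A=0, B=0, C=0, D=1)
  d_1[A] = 0*1/5 + 0*1/5 + 0*1/10 + 1*2/5 = 2/5
  d_1[B] = 0*1/10 + 0*1/2 + 0*2/5 + 1*1/10 = 1/10
  d_1[C] = 0*1/5 + 0*1/5 + 0*2/5 + 1*2/5 = 2/5
  d_1[D] = 0*1/2 + 0*1/10 + 0*1/10 + 1*1/10 = 1/10
d_1 = (A=2/5, B=1/10, C=2/5, D=1/10)
  d_2[A] = 2/5*1/5 + 1/10*1/5 + 2/5*1/10 + 1/10*2/5 = 9/50
  d_2[B] = 2/5*1/10 + 1/10*1/2 + 2/5*2/5 + 1/10*1/10 = 13/50
  d_2[C] = 2/5*1/5 + 1/10*1/5 + 2/5*2/5 + 1/10*2/5 = 3/10
  d_2[D] = 2/5*1/2 + 1/10*1/10 + 2/5*1/10 + 1/10*1/10 = 13/50
d_2 = (A=9/50, B=13/50, C=3/10, D=13/50)
  d_3[A] = 9/50*1/5 + 13/50*1/5 + 3/10*1/10 + 13/50*2/5 = 111/500
  d_3[B] = 9/50*1/10 + 13/50*1/2 + 3/10*2/5 + 13/50*1/10 = 147/500
  d_3[C] = 9/50*1/5 + 13/50*1/5 + 3/10*2/5 + 13/50*2/5 = 39/125
  d_3[D] = 9/50*1/2 + 13/50*1/10 + 3/10*1/10 + 13/50*1/10 = 43/250
d_3 = (A=111/500, B=147/500, C=39/125, D=43/250)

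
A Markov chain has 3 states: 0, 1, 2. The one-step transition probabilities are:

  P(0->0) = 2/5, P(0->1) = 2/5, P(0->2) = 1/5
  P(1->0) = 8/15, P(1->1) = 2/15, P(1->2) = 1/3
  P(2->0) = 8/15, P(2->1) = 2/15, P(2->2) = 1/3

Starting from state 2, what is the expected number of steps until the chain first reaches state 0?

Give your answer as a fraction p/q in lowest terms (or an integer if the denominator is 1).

Let h_i = expected steps to first reach 0 from state i.
Boundary: h_0 = 0.
First-step equations for the other states:
  h_1 = 1 + 8/15*h_0 + 2/15*h_1 + 1/3*h_2
  h_2 = 1 + 8/15*h_0 + 2/15*h_1 + 1/3*h_2

Substituting h_0 = 0 and rearranging gives the linear system (I - Q) h = 1:
  [13/15, -1/3] . (h_1, h_2) = 1
  [-2/15, 2/3] . (h_1, h_2) = 1

Solving yields:
  h_1 = 15/8
  h_2 = 15/8

Starting state is 2, so the expected hitting time is h_2 = 15/8.

Answer: 15/8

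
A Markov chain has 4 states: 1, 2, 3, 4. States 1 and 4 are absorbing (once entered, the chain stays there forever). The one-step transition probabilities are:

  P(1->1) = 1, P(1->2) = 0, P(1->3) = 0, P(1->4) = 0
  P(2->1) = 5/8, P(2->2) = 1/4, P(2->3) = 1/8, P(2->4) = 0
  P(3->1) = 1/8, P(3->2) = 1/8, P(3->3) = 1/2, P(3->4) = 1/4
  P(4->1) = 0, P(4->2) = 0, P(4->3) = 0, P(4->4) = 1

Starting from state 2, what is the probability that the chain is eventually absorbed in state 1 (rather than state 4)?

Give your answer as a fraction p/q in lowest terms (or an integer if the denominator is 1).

Answer: 21/23

Derivation:
Let a_i = P(absorbed in 1 | start in state i).
Boundary conditions: a_1 = 1, a_4 = 0.
For each transient state i, a_i = sum_j P(i->j) * a_j:
  a_2 = 5/8*a_1 + 1/4*a_2 + 1/8*a_3 + 0*a_4
  a_3 = 1/8*a_1 + 1/8*a_2 + 1/2*a_3 + 1/4*a_4

Substituting a_1 = 1 and a_4 = 0, rearrange to (I - Q) a = r where r[i] = P(i -> 1):
  [3/4, -1/8] . (a_2, a_3) = 5/8
  [-1/8, 1/2] . (a_2, a_3) = 1/8

Solving yields:
  a_2 = 21/23
  a_3 = 11/23

Starting state is 2, so the absorption probability is a_2 = 21/23.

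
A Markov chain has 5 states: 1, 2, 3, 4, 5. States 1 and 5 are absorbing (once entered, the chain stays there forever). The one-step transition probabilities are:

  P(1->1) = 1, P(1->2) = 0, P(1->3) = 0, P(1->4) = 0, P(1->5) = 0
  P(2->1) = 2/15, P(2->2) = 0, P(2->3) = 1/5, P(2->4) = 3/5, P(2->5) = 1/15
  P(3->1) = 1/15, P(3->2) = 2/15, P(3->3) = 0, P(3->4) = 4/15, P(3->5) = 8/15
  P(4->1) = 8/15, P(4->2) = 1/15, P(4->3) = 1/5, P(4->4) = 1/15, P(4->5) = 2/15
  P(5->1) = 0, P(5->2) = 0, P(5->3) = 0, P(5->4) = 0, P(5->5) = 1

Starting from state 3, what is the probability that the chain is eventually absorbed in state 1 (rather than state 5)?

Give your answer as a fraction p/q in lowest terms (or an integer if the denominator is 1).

Let a_i = P(absorbed in 1 | start in state i).
Boundary conditions: a_1 = 1, a_5 = 0.
For each transient state i, a_i = sum_j P(i->j) * a_j:
  a_2 = 2/15*a_1 + 0*a_2 + 1/5*a_3 + 3/5*a_4 + 1/15*a_5
  a_3 = 1/15*a_1 + 2/15*a_2 + 0*a_3 + 4/15*a_4 + 8/15*a_5
  a_4 = 8/15*a_1 + 1/15*a_2 + 1/5*a_3 + 1/15*a_4 + 2/15*a_5

Substituting a_1 = 1 and a_5 = 0, rearrange to (I - Q) a = r where r[i] = P(i -> 1):
  [1, -1/5, -3/5] . (a_2, a_3, a_4) = 2/15
  [-2/15, 1, -4/15] . (a_2, a_3, a_4) = 1/15
  [-1/15, -1/5, 14/15] . (a_2, a_3, a_4) = 8/15

Solving yields:
  a_2 = 547/895
  a_3 = 889/2685
  a_4 = 614/895

Starting state is 3, so the absorption probability is a_3 = 889/2685.

Answer: 889/2685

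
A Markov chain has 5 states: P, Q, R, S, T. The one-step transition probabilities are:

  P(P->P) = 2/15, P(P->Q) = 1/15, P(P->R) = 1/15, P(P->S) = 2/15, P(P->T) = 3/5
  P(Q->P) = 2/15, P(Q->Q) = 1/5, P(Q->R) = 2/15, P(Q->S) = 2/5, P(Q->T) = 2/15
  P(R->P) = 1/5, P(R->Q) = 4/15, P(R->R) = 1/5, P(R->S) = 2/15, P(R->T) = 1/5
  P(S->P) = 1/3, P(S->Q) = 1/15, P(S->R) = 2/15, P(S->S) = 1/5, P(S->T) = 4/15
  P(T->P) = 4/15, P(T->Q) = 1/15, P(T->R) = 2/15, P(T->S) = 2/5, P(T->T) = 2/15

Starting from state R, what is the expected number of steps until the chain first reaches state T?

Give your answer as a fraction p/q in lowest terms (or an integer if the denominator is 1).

Answer: 28185/7931

Derivation:
Let h_i = expected steps to first reach T from state i.
Boundary: h_T = 0.
First-step equations for the other states:
  h_P = 1 + 2/15*h_P + 1/15*h_Q + 1/15*h_R + 2/15*h_S + 3/5*h_T
  h_Q = 1 + 2/15*h_P + 1/5*h_Q + 2/15*h_R + 2/5*h_S + 2/15*h_T
  h_R = 1 + 1/5*h_P + 4/15*h_Q + 1/5*h_R + 2/15*h_S + 1/5*h_T
  h_S = 1 + 1/3*h_P + 1/15*h_Q + 2/15*h_R + 1/5*h_S + 4/15*h_T

Substituting h_T = 0 and rearranging gives the linear system (I - Q) h = 1:
  [13/15, -1/15, -1/15, -2/15] . (h_P, h_Q, h_R, h_S) = 1
  [-2/15, 4/5, -2/15, -2/5] . (h_P, h_Q, h_R, h_S) = 1
  [-1/5, -4/15, 4/5, -2/15] . (h_P, h_Q, h_R, h_S) = 1
  [-1/3, -1/15, -2/15, 4/5] . (h_P, h_Q, h_R, h_S) = 1

Solving yields:
  h_P = 17340/7931
  h_Q = 29655/7931
  h_R = 28185/7931
  h_S = 6945/2266

Starting state is R, so the expected hitting time is h_R = 28185/7931.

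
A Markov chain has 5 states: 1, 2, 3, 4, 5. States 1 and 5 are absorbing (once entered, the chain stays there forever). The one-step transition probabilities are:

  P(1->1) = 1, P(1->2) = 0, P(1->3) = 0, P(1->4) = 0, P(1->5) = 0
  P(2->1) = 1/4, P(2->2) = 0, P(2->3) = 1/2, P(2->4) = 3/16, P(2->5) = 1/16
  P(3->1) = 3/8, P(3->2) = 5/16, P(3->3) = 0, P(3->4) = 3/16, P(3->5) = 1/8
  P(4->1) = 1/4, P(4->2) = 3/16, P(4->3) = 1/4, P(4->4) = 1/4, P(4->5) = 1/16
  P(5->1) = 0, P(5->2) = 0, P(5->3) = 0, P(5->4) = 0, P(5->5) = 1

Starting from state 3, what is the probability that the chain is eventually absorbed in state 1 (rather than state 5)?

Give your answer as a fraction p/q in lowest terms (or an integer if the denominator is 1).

Answer: 271/354

Derivation:
Let a_i = P(absorbed in 1 | start in state i).
Boundary conditions: a_1 = 1, a_5 = 0.
For each transient state i, a_i = sum_j P(i->j) * a_j:
  a_2 = 1/4*a_1 + 0*a_2 + 1/2*a_3 + 3/16*a_4 + 1/16*a_5
  a_3 = 3/8*a_1 + 5/16*a_2 + 0*a_3 + 3/16*a_4 + 1/8*a_5
  a_4 = 1/4*a_1 + 3/16*a_2 + 1/4*a_3 + 1/4*a_4 + 1/16*a_5

Substituting a_1 = 1 and a_5 = 0, rearrange to (I - Q) a = r where r[i] = P(i -> 1):
  [1, -1/2, -3/16] . (a_2, a_3, a_4) = 1/4
  [-5/16, 1, -3/16] . (a_2, a_3, a_4) = 3/8
  [-3/16, -1/4, 3/4] . (a_2, a_3, a_4) = 1/4

Solving yields:
  a_2 = 46/59
  a_3 = 271/354
  a_4 = 416/531

Starting state is 3, so the absorption probability is a_3 = 271/354.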